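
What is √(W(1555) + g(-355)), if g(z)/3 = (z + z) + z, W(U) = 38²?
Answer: I*√1751 ≈ 41.845*I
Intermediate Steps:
W(U) = 1444
g(z) = 9*z (g(z) = 3*((z + z) + z) = 3*(2*z + z) = 3*(3*z) = 9*z)
√(W(1555) + g(-355)) = √(1444 + 9*(-355)) = √(1444 - 3195) = √(-1751) = I*√1751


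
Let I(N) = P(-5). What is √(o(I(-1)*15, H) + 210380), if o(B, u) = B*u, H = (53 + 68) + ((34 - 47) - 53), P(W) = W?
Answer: √206255 ≈ 454.15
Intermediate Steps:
H = 55 (H = 121 + (-13 - 53) = 121 - 66 = 55)
I(N) = -5
√(o(I(-1)*15, H) + 210380) = √(-5*15*55 + 210380) = √(-75*55 + 210380) = √(-4125 + 210380) = √206255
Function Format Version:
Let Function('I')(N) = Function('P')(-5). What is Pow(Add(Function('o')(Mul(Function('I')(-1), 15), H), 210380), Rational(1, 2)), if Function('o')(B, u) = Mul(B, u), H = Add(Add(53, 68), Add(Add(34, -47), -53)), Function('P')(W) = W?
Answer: Pow(206255, Rational(1, 2)) ≈ 454.15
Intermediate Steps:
H = 55 (H = Add(121, Add(-13, -53)) = Add(121, -66) = 55)
Function('I')(N) = -5
Pow(Add(Function('o')(Mul(Function('I')(-1), 15), H), 210380), Rational(1, 2)) = Pow(Add(Mul(Mul(-5, 15), 55), 210380), Rational(1, 2)) = Pow(Add(Mul(-75, 55), 210380), Rational(1, 2)) = Pow(Add(-4125, 210380), Rational(1, 2)) = Pow(206255, Rational(1, 2))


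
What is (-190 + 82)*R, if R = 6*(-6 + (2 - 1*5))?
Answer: 5832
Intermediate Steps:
R = -54 (R = 6*(-6 + (2 - 5)) = 6*(-6 - 3) = 6*(-9) = -54)
(-190 + 82)*R = (-190 + 82)*(-54) = -108*(-54) = 5832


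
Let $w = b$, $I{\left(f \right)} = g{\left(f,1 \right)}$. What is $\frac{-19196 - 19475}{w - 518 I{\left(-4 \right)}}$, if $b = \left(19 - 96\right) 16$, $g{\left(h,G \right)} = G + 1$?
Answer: $\frac{38671}{2268} \approx 17.051$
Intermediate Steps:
$g{\left(h,G \right)} = 1 + G$
$I{\left(f \right)} = 2$ ($I{\left(f \right)} = 1 + 1 = 2$)
$b = -1232$ ($b = \left(-77\right) 16 = -1232$)
$w = -1232$
$\frac{-19196 - 19475}{w - 518 I{\left(-4 \right)}} = \frac{-19196 - 19475}{-1232 - 1036} = - \frac{38671}{-1232 - 1036} = - \frac{38671}{-2268} = \left(-38671\right) \left(- \frac{1}{2268}\right) = \frac{38671}{2268}$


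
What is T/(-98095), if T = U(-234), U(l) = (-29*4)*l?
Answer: -27144/98095 ≈ -0.27671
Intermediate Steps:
U(l) = -116*l
T = 27144 (T = -116*(-234) = 27144)
T/(-98095) = 27144/(-98095) = 27144*(-1/98095) = -27144/98095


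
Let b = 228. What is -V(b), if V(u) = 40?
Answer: -40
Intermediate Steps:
-V(b) = -1*40 = -40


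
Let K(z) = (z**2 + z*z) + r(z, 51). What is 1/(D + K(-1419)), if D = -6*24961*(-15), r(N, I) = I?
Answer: 1/6273663 ≈ 1.5940e-7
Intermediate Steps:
K(z) = 51 + 2*z**2 (K(z) = (z**2 + z*z) + 51 = (z**2 + z**2) + 51 = 2*z**2 + 51 = 51 + 2*z**2)
D = 2246490 (D = -149766*(-15) = 2246490)
1/(D + K(-1419)) = 1/(2246490 + (51 + 2*(-1419)**2)) = 1/(2246490 + (51 + 2*2013561)) = 1/(2246490 + (51 + 4027122)) = 1/(2246490 + 4027173) = 1/6273663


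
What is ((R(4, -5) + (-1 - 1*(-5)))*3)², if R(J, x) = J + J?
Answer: 1296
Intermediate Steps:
R(J, x) = 2*J
((R(4, -5) + (-1 - 1*(-5)))*3)² = ((2*4 + (-1 - 1*(-5)))*3)² = ((8 + (-1 + 5))*3)² = ((8 + 4)*3)² = (12*3)² = 36² = 1296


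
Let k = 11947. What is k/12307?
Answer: 11947/12307 ≈ 0.97075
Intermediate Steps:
k/12307 = 11947/12307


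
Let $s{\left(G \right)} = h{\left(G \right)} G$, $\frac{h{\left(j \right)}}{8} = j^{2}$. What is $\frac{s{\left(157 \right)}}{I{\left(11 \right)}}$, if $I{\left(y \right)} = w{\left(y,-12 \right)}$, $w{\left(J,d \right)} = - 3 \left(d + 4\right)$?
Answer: $\frac{3869893}{3} \approx 1.29 \cdot 10^{6}$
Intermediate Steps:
$w{\left(J,d \right)} = -12 - 3 d$ ($w{\left(J,d \right)} = - 3 \left(4 + d\right) = -12 - 3 d$)
$I{\left(y \right)} = 24$ ($I{\left(y \right)} = -12 - -36 = -12 + 36 = 24$)
$h{\left(j \right)} = 8 j^{2}$
$s{\left(G \right)} = 8 G^{3}$ ($s{\left(G \right)} = 8 G^{2} G = 8 G^{3}$)
$\frac{s{\left(157 \right)}}{I{\left(11 \right)}} = \frac{8 \cdot 157^{3}}{24} = 8 \cdot 3869893 \cdot \frac{1}{24} = 30959144 \cdot \frac{1}{24} = \frac{3869893}{3}$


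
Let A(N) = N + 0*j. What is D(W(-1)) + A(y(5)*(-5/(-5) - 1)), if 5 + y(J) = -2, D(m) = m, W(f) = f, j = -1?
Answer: -1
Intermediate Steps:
y(J) = -7 (y(J) = -5 - 2 = -7)
A(N) = N (A(N) = N + 0*(-1) = N + 0 = N)
D(W(-1)) + A(y(5)*(-5/(-5) - 1)) = -1 - 7*(-5/(-5) - 1) = -1 - 7*(-5*(-⅕) - 1) = -1 - 7*(1 - 1) = -1 - 7*0 = -1 + 0 = -1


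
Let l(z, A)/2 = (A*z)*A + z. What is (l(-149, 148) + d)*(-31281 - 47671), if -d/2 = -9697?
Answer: 513842985792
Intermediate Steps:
d = 19394 (d = -2*(-9697) = 19394)
l(z, A) = 2*z + 2*z*A² (l(z, A) = 2*((A*z)*A + z) = 2*(z*A² + z) = 2*(z + z*A²) = 2*z + 2*z*A²)
(l(-149, 148) + d)*(-31281 - 47671) = (2*(-149)*(1 + 148²) + 19394)*(-31281 - 47671) = (2*(-149)*(1 + 21904) + 19394)*(-78952) = (2*(-149)*21905 + 19394)*(-78952) = (-6527690 + 19394)*(-78952) = -6508296*(-78952) = 513842985792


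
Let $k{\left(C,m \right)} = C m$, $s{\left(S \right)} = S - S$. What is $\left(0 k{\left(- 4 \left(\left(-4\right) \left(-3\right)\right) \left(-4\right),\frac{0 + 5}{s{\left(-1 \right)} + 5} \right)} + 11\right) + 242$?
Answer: $253$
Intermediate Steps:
$s{\left(S \right)} = 0$
$\left(0 k{\left(- 4 \left(\left(-4\right) \left(-3\right)\right) \left(-4\right),\frac{0 + 5}{s{\left(-1 \right)} + 5} \right)} + 11\right) + 242 = \left(0 - 4 \left(\left(-4\right) \left(-3\right)\right) \left(-4\right) \frac{0 + 5}{0 + 5} + 11\right) + 242 = \left(0 \left(-4\right) 12 \left(-4\right) \frac{5}{5} + 11\right) + 242 = \left(0 \left(-48\right) \left(-4\right) 5 \cdot \frac{1}{5} + 11\right) + 242 = \left(0 \cdot 192 \cdot 1 + 11\right) + 242 = \left(0 \cdot 192 + 11\right) + 242 = \left(0 + 11\right) + 242 = 11 + 242 = 253$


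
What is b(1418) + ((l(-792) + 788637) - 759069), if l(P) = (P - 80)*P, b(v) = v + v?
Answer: 723028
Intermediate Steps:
b(v) = 2*v
l(P) = P*(-80 + P) (l(P) = (-80 + P)*P = P*(-80 + P))
b(1418) + ((l(-792) + 788637) - 759069) = 2*1418 + ((-792*(-80 - 792) + 788637) - 759069) = 2836 + ((-792*(-872) + 788637) - 759069) = 2836 + ((690624 + 788637) - 759069) = 2836 + (1479261 - 759069) = 2836 + 720192 = 723028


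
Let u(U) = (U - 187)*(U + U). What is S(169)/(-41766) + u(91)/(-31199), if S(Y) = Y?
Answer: 103494703/186151062 ≈ 0.55597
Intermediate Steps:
u(U) = 2*U*(-187 + U) (u(U) = (-187 + U)*(2*U) = 2*U*(-187 + U))
S(169)/(-41766) + u(91)/(-31199) = 169/(-41766) + (2*91*(-187 + 91))/(-31199) = 169*(-1/41766) + (2*91*(-96))*(-1/31199) = -169/41766 - 17472*(-1/31199) = -169/41766 + 2496/4457 = 103494703/186151062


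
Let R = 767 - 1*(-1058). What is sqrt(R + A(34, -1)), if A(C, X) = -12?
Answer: 7*sqrt(37) ≈ 42.579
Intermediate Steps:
R = 1825 (R = 767 + 1058 = 1825)
sqrt(R + A(34, -1)) = sqrt(1825 - 12) = sqrt(1813) = 7*sqrt(37)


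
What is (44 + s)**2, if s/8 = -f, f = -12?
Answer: 19600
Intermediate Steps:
s = 96 (s = 8*(-1*(-12)) = 8*12 = 96)
(44 + s)**2 = (44 + 96)**2 = 140**2 = 19600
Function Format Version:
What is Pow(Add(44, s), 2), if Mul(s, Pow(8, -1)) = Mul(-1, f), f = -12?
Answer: 19600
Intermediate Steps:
s = 96 (s = Mul(8, Mul(-1, -12)) = Mul(8, 12) = 96)
Pow(Add(44, s), 2) = Pow(Add(44, 96), 2) = Pow(140, 2) = 19600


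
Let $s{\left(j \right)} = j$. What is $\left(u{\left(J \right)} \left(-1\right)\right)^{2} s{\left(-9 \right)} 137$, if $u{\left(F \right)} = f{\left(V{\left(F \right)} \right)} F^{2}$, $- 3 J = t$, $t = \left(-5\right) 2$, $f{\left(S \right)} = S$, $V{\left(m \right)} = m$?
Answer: $- \frac{137000000}{81} \approx -1.6914 \cdot 10^{6}$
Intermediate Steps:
$t = -10$
$J = \frac{10}{3}$ ($J = \left(- \frac{1}{3}\right) \left(-10\right) = \frac{10}{3} \approx 3.3333$)
$u{\left(F \right)} = F^{3}$ ($u{\left(F \right)} = F F^{2} = F^{3}$)
$\left(u{\left(J \right)} \left(-1\right)\right)^{2} s{\left(-9 \right)} 137 = \left(\left(\frac{10}{3}\right)^{3} \left(-1\right)\right)^{2} \left(-9\right) 137 = \left(\frac{1000}{27} \left(-1\right)\right)^{2} \left(-9\right) 137 = \left(- \frac{1000}{27}\right)^{2} \left(-9\right) 137 = \frac{1000000}{729} \left(-9\right) 137 = \left(- \frac{1000000}{81}\right) 137 = - \frac{137000000}{81}$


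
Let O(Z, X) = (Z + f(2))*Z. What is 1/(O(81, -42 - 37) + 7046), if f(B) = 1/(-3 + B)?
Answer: 1/13526 ≈ 7.3932e-5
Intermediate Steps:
O(Z, X) = Z*(-1 + Z) (O(Z, X) = (Z + 1/(-3 + 2))*Z = (Z + 1/(-1))*Z = (Z - 1)*Z = (-1 + Z)*Z = Z*(-1 + Z))
1/(O(81, -42 - 37) + 7046) = 1/(81*(-1 + 81) + 7046) = 1/(81*80 + 7046) = 1/(6480 + 7046) = 1/13526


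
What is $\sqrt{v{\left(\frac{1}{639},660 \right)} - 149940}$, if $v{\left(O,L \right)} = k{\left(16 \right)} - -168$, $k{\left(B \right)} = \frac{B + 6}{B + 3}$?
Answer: $\frac{i \sqrt{54067274}}{19} \approx 387.0 i$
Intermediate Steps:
$k{\left(B \right)} = \frac{6 + B}{3 + B}$
$v{\left(O,L \right)} = \frac{3214}{19}$ ($v{\left(O,L \right)} = \frac{6 + 16}{3 + 16} - -168 = \frac{1}{19} \cdot 22 + 168 = \frac{22}{19} + 168 = \frac{3214}{19}$)
$\sqrt{v{\left(\frac{1}{639},660 \right)} - 149940} = \sqrt{\frac{3214}{19} - 149940} = \sqrt{- \frac{2845646}{19}} = \frac{i \sqrt{54067274}}{19}$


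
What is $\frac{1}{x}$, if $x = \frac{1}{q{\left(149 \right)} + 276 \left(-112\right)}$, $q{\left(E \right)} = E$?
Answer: $-30763$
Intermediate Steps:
$x = - \frac{1}{30763}$ ($x = \frac{1}{149 + 276 \left(-112\right)} = \frac{1}{149 - 30912} = \frac{1}{-30763} = - \frac{1}{30763} \approx -3.2507 \cdot 10^{-5}$)
$\frac{1}{x} = \frac{1}{- \frac{1}{30763}} = -30763$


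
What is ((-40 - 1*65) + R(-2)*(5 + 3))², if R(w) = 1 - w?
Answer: 6561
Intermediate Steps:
((-40 - 1*65) + R(-2)*(5 + 3))² = ((-40 - 1*65) + (1 - 1*(-2))*(5 + 3))² = ((-40 - 65) + (1 + 2)*8)² = (-105 + 3*8)² = (-105 + 24)² = (-81)² = 6561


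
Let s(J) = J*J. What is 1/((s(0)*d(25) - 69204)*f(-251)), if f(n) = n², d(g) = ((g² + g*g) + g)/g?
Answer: -1/4359921204 ≈ -2.2936e-10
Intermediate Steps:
s(J) = J²
d(g) = (g + 2*g²)/g (d(g) = ((g² + g²) + g)/g = (2*g² + g)/g = (g + 2*g²)/g)
1/((s(0)*d(25) - 69204)*f(-251)) = 1/((0²*(1 + 2*25) - 69204)*((-251)²)) = 1/(0*(1 + 50) - 69204*63001) = (1/63001)/(0*51 - 69204) = (1/63001)/(0 - 69204) = (1/63001)/(-69204) = -1/69204*1/63001 = -1/4359921204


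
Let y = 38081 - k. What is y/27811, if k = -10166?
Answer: 48247/27811 ≈ 1.7348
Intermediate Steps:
y = 48247 (y = 38081 - 1*(-10166) = 38081 + 10166 = 48247)
y/27811 = 48247/27811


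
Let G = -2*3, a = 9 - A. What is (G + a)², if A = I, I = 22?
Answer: 361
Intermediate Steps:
A = 22
a = -13 (a = 9 - 1*22 = 9 - 22 = -13)
G = -6
(G + a)² = (-6 - 13)² = (-19)² = 361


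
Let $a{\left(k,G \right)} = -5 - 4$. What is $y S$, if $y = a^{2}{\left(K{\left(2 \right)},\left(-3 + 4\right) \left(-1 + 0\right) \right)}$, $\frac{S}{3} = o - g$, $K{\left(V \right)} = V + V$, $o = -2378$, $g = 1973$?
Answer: $-1057293$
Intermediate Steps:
$K{\left(V \right)} = 2 V$
$a{\left(k,G \right)} = -9$ ($a{\left(k,G \right)} = -5 - 4 = -9$)
$S = -13053$ ($S = 3 \left(-2378 - 1973\right) = 3 \left(-4351\right) = -13053$)
$y = 81$ ($y = \left(-9\right)^{2} = 81$)
$y S = 81 \left(-13053\right) = -1057293$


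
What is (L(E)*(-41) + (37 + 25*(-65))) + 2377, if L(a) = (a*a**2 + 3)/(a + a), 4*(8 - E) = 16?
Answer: 3565/8 ≈ 445.63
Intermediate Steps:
E = 4 (E = 8 - 1/4*16 = 8 - 4 = 4)
L(a) = (3 + a**3)/(2*a) (L(a) = (a**3 + 3)/((2*a)) = (3 + a**3)*(1/(2*a)) = (3 + a**3)/(2*a))
(L(E)*(-41) + (37 + 25*(-65))) + 2377 = (((1/2)*(3 + 4**3)/4)*(-41) + (37 + 25*(-65))) + 2377 = (((1/2)*(1/4)*(3 + 64))*(-41) + (37 - 1625)) + 2377 = (((1/2)*(1/4)*67)*(-41) - 1588) + 2377 = ((67/8)*(-41) - 1588) + 2377 = (-2747/8 - 1588) + 2377 = -15451/8 + 2377 = 3565/8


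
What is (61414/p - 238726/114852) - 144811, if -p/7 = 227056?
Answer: -3304361094218543/22818106248 ≈ -1.4481e+5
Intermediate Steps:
p = -1589392 (p = -7*227056 = -1589392)
(61414/p - 238726/114852) - 144811 = (61414/(-1589392) - 238726/114852) - 144811 = (61414*(-1/1589392) - 238726*1/114852) - 144811 = (-30707/794696 - 119363/57426) - 144811 = -48310339415/22818106248 - 144811 = -3304361094218543/22818106248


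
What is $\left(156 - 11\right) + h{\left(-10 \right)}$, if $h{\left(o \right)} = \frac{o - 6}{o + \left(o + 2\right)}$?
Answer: $\frac{1313}{9} \approx 145.89$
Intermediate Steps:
$h{\left(o \right)} = \frac{-6 + o}{2 + 2 o}$ ($h{\left(o \right)} = \frac{-6 + o}{o + \left(2 + o\right)} = \frac{-6 + o}{2 + 2 o}$)
$\left(156 - 11\right) + h{\left(-10 \right)} = \left(156 - 11\right) + \frac{-6 - 10}{2 \left(1 - 10\right)} = 145 + \frac{1}{2} \frac{1}{-9} \left(-16\right) = 145 + \frac{1}{2} \left(- \frac{1}{9}\right) \left(-16\right) = 145 + \frac{8}{9} = \frac{1313}{9}$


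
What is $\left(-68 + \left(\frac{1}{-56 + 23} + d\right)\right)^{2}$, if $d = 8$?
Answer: $\frac{3924361}{1089} \approx 3603.6$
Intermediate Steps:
$\left(-68 + \left(\frac{1}{-56 + 23} + d\right)\right)^{2} = \left(-68 + \left(\frac{1}{-56 + 23} + 8\right)\right)^{2} = \left(-68 + \left(\frac{1}{-33} + 8\right)\right)^{2} = \left(-68 + \left(- \frac{1}{33} + 8\right)\right)^{2} = \left(-68 + \frac{263}{33}\right)^{2} = \left(- \frac{1981}{33}\right)^{2} = \frac{3924361}{1089}$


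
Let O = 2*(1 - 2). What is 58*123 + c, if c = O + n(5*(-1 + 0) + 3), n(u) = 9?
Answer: 7141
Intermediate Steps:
O = -2 (O = 2*(-1) = -2)
c = 7 (c = -2 + 9 = 7)
58*123 + c = 58*123 + 7 = 7134 + 7 = 7141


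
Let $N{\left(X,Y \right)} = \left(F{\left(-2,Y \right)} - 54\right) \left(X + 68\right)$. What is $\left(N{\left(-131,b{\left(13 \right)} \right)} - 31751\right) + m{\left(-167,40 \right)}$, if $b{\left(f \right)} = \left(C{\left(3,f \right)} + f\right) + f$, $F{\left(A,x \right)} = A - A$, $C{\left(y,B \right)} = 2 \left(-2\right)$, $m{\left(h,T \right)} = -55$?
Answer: $-28404$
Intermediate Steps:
$C{\left(y,B \right)} = -4$
$F{\left(A,x \right)} = 0$
$b{\left(f \right)} = -4 + 2 f$ ($b{\left(f \right)} = \left(-4 + f\right) + f = -4 + 2 f$)
$N{\left(X,Y \right)} = -3672 - 54 X$ ($N{\left(X,Y \right)} = \left(0 - 54\right) \left(X + 68\right) = - 54 \left(68 + X\right) = -3672 - 54 X$)
$\left(N{\left(-131,b{\left(13 \right)} \right)} - 31751\right) + m{\left(-167,40 \right)} = \left(\left(-3672 - -7074\right) - 31751\right) - 55 = \left(\left(-3672 + 7074\right) - 31751\right) - 55 = \left(3402 - 31751\right) - 55 = -28349 - 55 = -28404$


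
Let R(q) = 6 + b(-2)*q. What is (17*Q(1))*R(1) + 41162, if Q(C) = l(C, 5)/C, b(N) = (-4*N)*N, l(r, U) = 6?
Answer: 40142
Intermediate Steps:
b(N) = -4*N**2
R(q) = 6 - 16*q (R(q) = 6 + (-4*(-2)**2)*q = 6 + (-4*4)*q = 6 - 16*q)
Q(C) = 6/C
(17*Q(1))*R(1) + 41162 = (17*(6/1))*(6 - 16*1) + 41162 = (17*(6*1))*(6 - 16) + 41162 = (17*6)*(-10) + 41162 = 102*(-10) + 41162 = -1020 + 41162 = 40142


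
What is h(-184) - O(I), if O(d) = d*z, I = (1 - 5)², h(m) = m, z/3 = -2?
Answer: -88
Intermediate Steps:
z = -6 (z = 3*(-2) = -6)
I = 16 (I = (-4)² = 16)
O(d) = -6*d (O(d) = d*(-6) = -6*d)
h(-184) - O(I) = -184 - (-6)*16 = -184 - 1*(-96) = -184 + 96 = -88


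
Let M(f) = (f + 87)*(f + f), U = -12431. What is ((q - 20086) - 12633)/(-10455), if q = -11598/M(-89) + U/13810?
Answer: 6709290694/2141689325 ≈ 3.1327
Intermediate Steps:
M(f) = 2*f*(87 + f) (M(f) = (87 + f)*(2*f) = 2*f*(87 + f))
q = -20574227/614545 (q = -11598*(-1/(178*(87 - 89))) - 12431/13810 = -11598/(2*(-89)*(-2)) - 12431*1/13810 = -11598/356 - 12431/13810 = -11598*1/356 - 12431/13810 = -5799/178 - 12431/13810 = -20574227/614545 ≈ -33.479)
((q - 20086) - 12633)/(-10455) = ((-20574227/614545 - 20086) - 12633)/(-10455) = (-12364325097/614545 - 12633)*(-1/10455) = -20127872082/614545*(-1/10455) = 6709290694/2141689325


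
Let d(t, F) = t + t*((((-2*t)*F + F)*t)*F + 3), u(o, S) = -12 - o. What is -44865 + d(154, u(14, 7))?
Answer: -4921873161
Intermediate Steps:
d(t, F) = t + t*(3 + F*t*(F - 2*F*t)) (d(t, F) = t + t*(((-2*F*t + F)*t)*F + 3) = t + t*(((F - 2*F*t)*t)*F + 3) = t + t*((t*(F - 2*F*t))*F + 3) = t + t*(F*t*(F - 2*F*t) + 3) = t + t*(3 + F*t*(F - 2*F*t)))
-44865 + d(154, u(14, 7)) = -44865 + 154*(4 + 154*(-12 - 1*14)**2 - 2*(-12 - 1*14)**2*154**2) = -44865 + 154*(4 + 154*(-12 - 14)**2 - 2*(-12 - 14)**2*23716) = -44865 + 154*(4 + 154*(-26)**2 - 2*(-26)**2*23716) = -44865 + 154*(4 + 154*676 - 2*676*23716) = -44865 + 154*(4 + 104104 - 32064032) = -44865 + 154*(-31959924) = -44865 - 4921828296 = -4921873161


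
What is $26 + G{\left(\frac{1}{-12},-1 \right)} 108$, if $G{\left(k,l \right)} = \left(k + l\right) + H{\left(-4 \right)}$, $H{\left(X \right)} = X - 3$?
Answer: $-847$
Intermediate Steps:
$H{\left(X \right)} = -3 + X$
$G{\left(k,l \right)} = -7 + k + l$ ($G{\left(k,l \right)} = \left(k + l\right) - 7 = -7 + k + l$)
$26 + G{\left(\frac{1}{-12},-1 \right)} 108 = 26 + \left(-7 + \frac{1}{-12} - 1\right) 108 = 26 + \left(-7 - \frac{1}{12} - 1\right) 108 = 26 - 873 = -847$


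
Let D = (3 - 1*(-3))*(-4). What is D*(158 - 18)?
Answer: -3360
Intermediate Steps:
D = -24 (D = (3 + 3)*(-4) = 6*(-4) = -24)
D*(158 - 18) = -24*(158 - 18) = -24*140 = -3360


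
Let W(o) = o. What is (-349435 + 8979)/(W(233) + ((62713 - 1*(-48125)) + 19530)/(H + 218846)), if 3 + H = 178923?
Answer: -67710910648/46404923 ≈ -1459.1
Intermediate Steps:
H = 178920 (H = -3 + 178923 = 178920)
(-349435 + 8979)/(W(233) + ((62713 - 1*(-48125)) + 19530)/(H + 218846)) = (-349435 + 8979)/(233 + ((62713 - 1*(-48125)) + 19530)/(178920 + 218846)) = -340456/(233 + ((62713 + 48125) + 19530)/397766) = -340456/(233 + (110838 + 19530)*(1/397766)) = -340456/(233 + 130368*(1/397766)) = -340456/(233 + 65184/198883) = -340456/46404923/198883 = -340456*198883/46404923 = -67710910648/46404923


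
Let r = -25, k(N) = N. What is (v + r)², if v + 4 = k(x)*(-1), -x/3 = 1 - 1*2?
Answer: 1024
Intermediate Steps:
x = 3 (x = -3*(1 - 1*2) = -3*(1 - 2) = -3*(-1) = 3)
v = -7 (v = -4 + 3*(-1) = -4 - 3 = -7)
(v + r)² = (-7 - 25)² = (-32)² = 1024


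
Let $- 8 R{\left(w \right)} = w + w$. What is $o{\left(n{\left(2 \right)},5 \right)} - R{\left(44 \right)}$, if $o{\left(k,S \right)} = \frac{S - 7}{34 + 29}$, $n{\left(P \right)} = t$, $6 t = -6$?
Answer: $\frac{691}{63} \approx 10.968$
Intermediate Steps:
$R{\left(w \right)} = - \frac{w}{4}$ ($R{\left(w \right)} = - \frac{w + w}{8} = - \frac{2 w}{8} = - \frac{w}{4}$)
$t = -1$ ($t = \frac{1}{6} \left(-6\right) = -1$)
$n{\left(P \right)} = -1$
$o{\left(k,S \right)} = - \frac{1}{9} + \frac{S}{63}$ ($o{\left(k,S \right)} = \frac{-7 + S}{63} = \left(-7 + S\right) \frac{1}{63} = - \frac{1}{9} + \frac{S}{63}$)
$o{\left(n{\left(2 \right)},5 \right)} - R{\left(44 \right)} = \left(- \frac{1}{9} + \frac{1}{63} \cdot 5\right) - \left(- \frac{1}{4}\right) 44 = \left(- \frac{1}{9} + \frac{5}{63}\right) - -11 = - \frac{2}{63} + 11 = \frac{691}{63}$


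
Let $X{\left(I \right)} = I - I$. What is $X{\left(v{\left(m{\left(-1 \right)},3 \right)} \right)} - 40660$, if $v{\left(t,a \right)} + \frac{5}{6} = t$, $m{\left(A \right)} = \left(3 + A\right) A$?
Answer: $-40660$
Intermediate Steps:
$m{\left(A \right)} = A \left(3 + A\right)$
$v{\left(t,a \right)} = - \frac{5}{6} + t$
$X{\left(I \right)} = 0$
$X{\left(v{\left(m{\left(-1 \right)},3 \right)} \right)} - 40660 = 0 - 40660 = -40660$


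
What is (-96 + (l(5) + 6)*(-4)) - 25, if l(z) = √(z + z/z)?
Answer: -145 - 4*√6 ≈ -154.80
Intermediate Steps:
l(z) = √(1 + z) (l(z) = √(z + 1) = √(1 + z))
(-96 + (l(5) + 6)*(-4)) - 25 = (-96 + (√(1 + 5) + 6)*(-4)) - 25 = (-96 + (√6 + 6)*(-4)) - 25 = (-96 + (6 + √6)*(-4)) - 25 = (-96 + (-24 - 4*√6)) - 25 = (-120 - 4*√6) - 25 = -145 - 4*√6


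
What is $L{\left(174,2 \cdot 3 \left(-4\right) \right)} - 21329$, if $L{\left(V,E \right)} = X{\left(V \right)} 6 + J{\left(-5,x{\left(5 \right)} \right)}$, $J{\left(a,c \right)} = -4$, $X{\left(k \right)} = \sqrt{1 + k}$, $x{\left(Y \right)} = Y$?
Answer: $-21333 + 30 \sqrt{7} \approx -21254.0$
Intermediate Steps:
$L{\left(V,E \right)} = -4 + 6 \sqrt{1 + V}$ ($L{\left(V,E \right)} = \sqrt{1 + V} 6 - 4 = 6 \sqrt{1 + V} - 4 = -4 + 6 \sqrt{1 + V}$)
$L{\left(174,2 \cdot 3 \left(-4\right) \right)} - 21329 = \left(-4 + 6 \sqrt{1 + 174}\right) - 21329 = \left(-4 + 6 \sqrt{175}\right) - 21329 = \left(-4 + 6 \cdot 5 \sqrt{7}\right) - 21329 = \left(-4 + 30 \sqrt{7}\right) - 21329 = -21333 + 30 \sqrt{7}$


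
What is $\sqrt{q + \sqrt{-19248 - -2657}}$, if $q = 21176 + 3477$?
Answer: $\sqrt{24653 + i \sqrt{16591}} \approx 157.01 + 0.4102 i$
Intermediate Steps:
$q = 24653$
$\sqrt{q + \sqrt{-19248 - -2657}} = \sqrt{24653 + \sqrt{-19248 - -2657}} = \sqrt{24653 + \sqrt{-19248 + \left(-6204 + 8861\right)}} = \sqrt{24653 + \sqrt{-19248 + 2657}} = \sqrt{24653 + \sqrt{-16591}} = \sqrt{24653 + i \sqrt{16591}}$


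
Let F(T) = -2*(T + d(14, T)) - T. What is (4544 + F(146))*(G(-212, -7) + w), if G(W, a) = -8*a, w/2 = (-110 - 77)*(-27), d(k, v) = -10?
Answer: 41895404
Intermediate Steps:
w = 10098 (w = 2*((-110 - 77)*(-27)) = 2*(-187*(-27)) = 2*5049 = 10098)
F(T) = 20 - 3*T (F(T) = -2*(T - 10) - T = -2*(-10 + T) - T = (20 - 2*T) - T = 20 - 3*T)
(4544 + F(146))*(G(-212, -7) + w) = (4544 + (20 - 3*146))*(-8*(-7) + 10098) = (4544 + (20 - 438))*(56 + 10098) = (4544 - 418)*10154 = 4126*10154 = 41895404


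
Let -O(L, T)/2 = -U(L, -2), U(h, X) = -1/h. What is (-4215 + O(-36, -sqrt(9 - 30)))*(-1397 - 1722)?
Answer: 236635411/18 ≈ 1.3146e+7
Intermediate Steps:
O(L, T) = -2/L (O(L, T) = -(-2)*(-1/L) = -2/L)
(-4215 + O(-36, -sqrt(9 - 30)))*(-1397 - 1722) = (-4215 - 2/(-36))*(-1397 - 1722) = (-4215 - 2*(-1/36))*(-3119) = (-4215 + 1/18)*(-3119) = -75869/18*(-3119) = 236635411/18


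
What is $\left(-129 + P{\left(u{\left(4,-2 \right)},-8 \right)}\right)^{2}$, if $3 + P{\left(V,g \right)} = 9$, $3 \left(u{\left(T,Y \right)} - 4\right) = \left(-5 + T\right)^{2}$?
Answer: $15129$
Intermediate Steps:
$u{\left(T,Y \right)} = 4 + \frac{\left(-5 + T\right)^{2}}{3}$
$P{\left(V,g \right)} = 6$ ($P{\left(V,g \right)} = -3 + 9 = 6$)
$\left(-129 + P{\left(u{\left(4,-2 \right)},-8 \right)}\right)^{2} = \left(-129 + 6\right)^{2} = \left(-123\right)^{2} = 15129$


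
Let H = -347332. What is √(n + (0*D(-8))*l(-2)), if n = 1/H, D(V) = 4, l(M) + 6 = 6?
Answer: I*√86833/173666 ≈ 0.0016968*I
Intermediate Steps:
l(M) = 0 (l(M) = -6 + 6 = 0)
n = -1/347332 (n = 1/(-347332) = -1/347332 ≈ -2.8791e-6)
√(n + (0*D(-8))*l(-2)) = √(-1/347332 + (0*4)*0) = √(-1/347332 + 0*0) = √(-1/347332 + 0) = √(-1/347332) = I*√86833/173666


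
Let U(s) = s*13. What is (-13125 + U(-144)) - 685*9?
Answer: -21162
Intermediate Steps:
U(s) = 13*s
(-13125 + U(-144)) - 685*9 = (-13125 + 13*(-144)) - 685*9 = (-13125 - 1872) - 6165 = -14997 - 6165 = -21162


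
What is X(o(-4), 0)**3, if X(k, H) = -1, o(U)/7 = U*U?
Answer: -1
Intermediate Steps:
o(U) = 7*U**2 (o(U) = 7*(U*U) = 7*U**2)
X(o(-4), 0)**3 = (-1)**3 = -1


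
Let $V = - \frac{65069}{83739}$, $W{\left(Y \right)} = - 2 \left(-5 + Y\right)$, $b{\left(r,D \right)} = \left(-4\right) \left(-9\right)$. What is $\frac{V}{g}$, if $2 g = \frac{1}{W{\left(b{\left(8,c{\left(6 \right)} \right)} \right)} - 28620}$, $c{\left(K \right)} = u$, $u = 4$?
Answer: $\frac{3732618116}{83739} \approx 44574.0$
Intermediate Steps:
$c{\left(K \right)} = 4$
$b{\left(r,D \right)} = 36$
$W{\left(Y \right)} = 10 - 2 Y$
$V = - \frac{65069}{83739}$ ($V = \left(-65069\right) \frac{1}{83739} = - \frac{65069}{83739} \approx -0.77705$)
$g = - \frac{1}{57364}$ ($g = \frac{1}{2 \left(\left(10 - 72\right) - 28620\right)} = \frac{1}{2 \left(-62 - 28620\right)} = \frac{1}{2 \left(-28682\right)} = \frac{1}{2} \left(- \frac{1}{28682}\right) = - \frac{1}{57364} \approx -1.7433 \cdot 10^{-5}$)
$\frac{V}{g} = - \frac{65069}{83739 \left(- \frac{1}{57364}\right)} = \left(- \frac{65069}{83739}\right) \left(-57364\right) = \frac{3732618116}{83739}$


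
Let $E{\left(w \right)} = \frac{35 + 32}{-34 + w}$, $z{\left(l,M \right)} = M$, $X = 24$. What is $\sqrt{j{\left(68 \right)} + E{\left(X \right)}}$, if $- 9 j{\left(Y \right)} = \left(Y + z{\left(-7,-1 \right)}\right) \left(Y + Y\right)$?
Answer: $\frac{37 i \sqrt{670}}{30} \approx 31.924 i$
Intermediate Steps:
$E{\left(w \right)} = \frac{67}{-34 + w}$
$j{\left(Y \right)} = - \frac{2 Y \left(-1 + Y\right)}{9}$ ($j{\left(Y \right)} = - \frac{\left(Y - 1\right) \left(Y + Y\right)}{9} = - \frac{\left(-1 + Y\right) 2 Y}{9} = - \frac{2 Y \left(-1 + Y\right)}{9}$)
$\sqrt{j{\left(68 \right)} + E{\left(X \right)}} = \sqrt{\frac{2}{9} \cdot 68 \left(1 - 68\right) + \frac{67}{-34 + 24}} = \sqrt{\frac{2}{9} \cdot 68 \left(1 - 68\right) + \frac{67}{-10}} = \sqrt{\frac{2}{9} \cdot 68 \left(-67\right) + 67 \left(- \frac{1}{10}\right)} = \sqrt{- \frac{9112}{9} - \frac{67}{10}} = \sqrt{- \frac{91723}{90}} = \frac{37 i \sqrt{670}}{30}$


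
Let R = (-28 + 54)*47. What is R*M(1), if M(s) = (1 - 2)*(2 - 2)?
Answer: 0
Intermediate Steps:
M(s) = 0 (M(s) = -1*0 = 0)
R = 1222 (R = 26*47 = 1222)
R*M(1) = 1222*0 = 0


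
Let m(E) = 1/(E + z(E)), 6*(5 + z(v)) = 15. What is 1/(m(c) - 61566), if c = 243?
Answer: -481/29613244 ≈ -1.6243e-5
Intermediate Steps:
z(v) = -5/2 (z(v) = -5 + (⅙)*15 = -5 + 5/2 = -5/2)
m(E) = 1/(-5/2 + E) (m(E) = 1/(E - 5/2) = 1/(-5/2 + E))
1/(m(c) - 61566) = 1/(2/(-5 + 2*243) - 61566) = 1/(2/(-5 + 486) - 61566) = 1/(2/481 - 61566) = 1/(-29613244/481) = -481/29613244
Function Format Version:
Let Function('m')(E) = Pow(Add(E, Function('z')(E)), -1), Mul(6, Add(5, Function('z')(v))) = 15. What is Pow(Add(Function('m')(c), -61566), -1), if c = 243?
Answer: Rational(-481, 29613244) ≈ -1.6243e-5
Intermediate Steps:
Function('z')(v) = Rational(-5, 2) (Function('z')(v) = Add(-5, Mul(Rational(1, 6), 15)) = Add(-5, Rational(5, 2)) = Rational(-5, 2))
Function('m')(E) = Pow(Add(Rational(-5, 2), E), -1) (Function('m')(E) = Pow(Add(E, Rational(-5, 2)), -1) = Pow(Add(Rational(-5, 2), E), -1))
Pow(Add(Function('m')(c), -61566), -1) = Pow(Add(Mul(2, Pow(Add(-5, Mul(2, 243)), -1)), -61566), -1) = Pow(Add(Mul(2, Pow(Add(-5, 486), -1)), -61566), -1) = Pow(Add(Mul(2, Pow(481, -1)), -61566), -1) = Pow(Add(Mul(2, Rational(1, 481)), -61566), -1) = Pow(Add(Rational(2, 481), -61566), -1) = Pow(Rational(-29613244, 481), -1) = Rational(-481, 29613244)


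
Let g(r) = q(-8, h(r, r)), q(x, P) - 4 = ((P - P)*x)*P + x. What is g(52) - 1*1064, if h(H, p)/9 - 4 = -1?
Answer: -1068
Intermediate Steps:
h(H, p) = 27 (h(H, p) = 36 + 9*(-1) = 36 - 9 = 27)
q(x, P) = 4 + x (q(x, P) = 4 + (((P - P)*x)*P + x) = 4 + ((0*x)*P + x) = 4 + (0*P + x) = 4 + (0 + x) = 4 + x)
g(r) = -4 (g(r) = 4 - 8 = -4)
g(52) - 1*1064 = -4 - 1*1064 = -4 - 1064 = -1068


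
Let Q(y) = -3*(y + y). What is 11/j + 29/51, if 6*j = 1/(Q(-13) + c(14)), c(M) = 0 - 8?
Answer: 235649/51 ≈ 4620.6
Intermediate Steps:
Q(y) = -6*y
c(M) = -8
j = 1/420 (j = 1/(6*(-6*(-13) - 8)) = 1/(6*(78 - 8)) = (1/6)/70 = (1/6)*(1/70) = 1/420 ≈ 0.0023810)
11/j + 29/51 = 11/(1/420) + 29/51 = 11*420 + 29*(1/51) = 4620 + 29/51 = 235649/51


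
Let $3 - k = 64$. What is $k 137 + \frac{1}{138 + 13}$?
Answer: $- \frac{1261906}{151} \approx -8357.0$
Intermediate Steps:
$k = -61$ ($k = 3 - 64 = -61$)
$k 137 + \frac{1}{138 + 13} = \left(-61\right) 137 + \frac{1}{138 + 13} = -8357 + \frac{1}{151} = - \frac{1261906}{151}$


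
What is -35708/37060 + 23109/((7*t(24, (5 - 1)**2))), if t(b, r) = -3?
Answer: -71430784/64855 ≈ -1101.4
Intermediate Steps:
-35708/37060 + 23109/((7*t(24, (5 - 1)**2))) = -35708/37060 + 23109/((7*(-3))) = -35708*1/37060 + 23109/(-21) = -8927/9265 + 23109*(-1/21) = -8927/9265 - 7703/7 = -71430784/64855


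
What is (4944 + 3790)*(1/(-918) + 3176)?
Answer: 12732281089/459 ≈ 2.7739e+7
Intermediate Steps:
(4944 + 3790)*(1/(-918) + 3176) = 8734*(-1/918 + 3176) = 8734*(2915567/918) = 12732281089/459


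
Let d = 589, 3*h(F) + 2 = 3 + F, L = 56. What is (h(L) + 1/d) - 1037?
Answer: -599601/589 ≈ -1018.0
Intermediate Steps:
h(F) = 1/3 + F/3 (h(F) = -2/3 + (3 + F)/3 = -2/3 + (1 + F/3) = 1/3 + F/3)
(h(L) + 1/d) - 1037 = ((1/3 + (1/3)*56) + 1/589) - 1037 = ((1/3 + 56/3) + 1/589) - 1037 = (19 + 1/589) - 1037 = 11192/589 - 1037 = -599601/589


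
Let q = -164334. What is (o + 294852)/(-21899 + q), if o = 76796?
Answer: -371648/186233 ≈ -1.9956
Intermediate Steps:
(o + 294852)/(-21899 + q) = (76796 + 294852)/(-21899 - 164334) = 371648/(-186233) = 371648*(-1/186233) = -371648/186233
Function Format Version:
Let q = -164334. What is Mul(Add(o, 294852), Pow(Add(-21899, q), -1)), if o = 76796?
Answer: Rational(-371648, 186233) ≈ -1.9956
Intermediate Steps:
Mul(Add(o, 294852), Pow(Add(-21899, q), -1)) = Mul(Add(76796, 294852), Pow(Add(-21899, -164334), -1)) = Mul(371648, Pow(-186233, -1)) = Mul(371648, Rational(-1, 186233)) = Rational(-371648, 186233)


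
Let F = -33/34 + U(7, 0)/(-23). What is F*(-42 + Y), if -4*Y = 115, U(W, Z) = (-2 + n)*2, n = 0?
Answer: 176309/3128 ≈ 56.365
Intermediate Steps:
U(W, Z) = -4 (U(W, Z) = (-2 + 0)*2 = -2*2 = -4)
Y = -115/4 (Y = -¼*115 = -115/4 ≈ -28.750)
F = -623/782 (F = -33/34 - 4/(-23) = -33*1/34 - 4*(-1/23) = -33/34 + 4/23 = -623/782 ≈ -0.79667)
F*(-42 + Y) = -623*(-42 - 115/4)/782 = -623/782*(-283/4) = 176309/3128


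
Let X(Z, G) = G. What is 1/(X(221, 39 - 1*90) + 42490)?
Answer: 1/42439 ≈ 2.3563e-5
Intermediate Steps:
1/(X(221, 39 - 1*90) + 42490) = 1/((39 - 1*90) + 42490) = 1/((39 - 90) + 42490) = 1/(-51 + 42490) = 1/42439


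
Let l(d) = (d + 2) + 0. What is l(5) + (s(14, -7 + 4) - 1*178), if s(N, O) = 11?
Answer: -160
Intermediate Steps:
l(d) = 2 + d (l(d) = (2 + d) + 0 = 2 + d)
l(5) + (s(14, -7 + 4) - 1*178) = (2 + 5) + (11 - 1*178) = 7 + (11 - 178) = 7 - 167 = -160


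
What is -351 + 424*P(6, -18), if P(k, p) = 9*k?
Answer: 22545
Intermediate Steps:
-351 + 424*P(6, -18) = -351 + 424*(9*6) = -351 + 424*54 = -351 + 22896 = 22545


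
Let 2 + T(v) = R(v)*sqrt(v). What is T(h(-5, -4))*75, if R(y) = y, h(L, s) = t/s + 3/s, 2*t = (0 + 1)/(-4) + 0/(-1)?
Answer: -150 - 1725*I*sqrt(46)/256 ≈ -150.0 - 45.701*I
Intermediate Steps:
t = -1/8 (t = ((0 + 1)/(-4) + 0/(-1))/2 = (1*(-1/4) + 0*(-1))/2 = (-1/4 + 0)/2 = (1/2)*(-1/4) = -1/8 ≈ -0.12500)
h(L, s) = 23/(8*s) (h(L, s) = -1/(8*s) + 3/s = 23/(8*s))
T(v) = -2 + v**(3/2) (T(v) = -2 + v*sqrt(v) = -2 + v**(3/2))
T(h(-5, -4))*75 = (-2 + ((23/8)/(-4))**(3/2))*75 = (-2 + ((23/8)*(-1/4))**(3/2))*75 = (-2 + (-23/32)**(3/2))*75 = (-2 - 23*I*sqrt(46)/256)*75 = -150 - 1725*I*sqrt(46)/256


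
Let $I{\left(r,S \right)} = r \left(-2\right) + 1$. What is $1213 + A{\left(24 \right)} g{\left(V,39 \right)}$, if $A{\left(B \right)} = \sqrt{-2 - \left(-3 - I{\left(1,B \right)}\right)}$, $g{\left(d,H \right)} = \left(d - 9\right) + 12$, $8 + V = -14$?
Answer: $1213$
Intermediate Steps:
$V = -22$ ($V = -8 - 14 = -22$)
$I{\left(r,S \right)} = 1 - 2 r$ ($I{\left(r,S \right)} = - 2 r + 1 = 1 - 2 r$)
$g{\left(d,H \right)} = 3 + d$ ($g{\left(d,H \right)} = \left(-9 + d\right) + 12 = 3 + d$)
$A{\left(B \right)} = 0$ ($A{\left(B \right)} = \sqrt{-2 + \left(\left(\left(1 - 2\right) + 6\right) - 3\right)} = \sqrt{-2 + \left(\left(-1 + 6\right) - 3\right)} = \sqrt{-2 + \left(5 - 3\right)} = \sqrt{-2 + 2} = \sqrt{0} = 0$)
$1213 + A{\left(24 \right)} g{\left(V,39 \right)} = 1213 + 0 \left(3 - 22\right) = 1213 + 0 \left(-19\right) = 1213 + 0 = 1213$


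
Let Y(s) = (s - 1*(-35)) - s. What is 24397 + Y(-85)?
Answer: 24432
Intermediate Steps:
Y(s) = 35 (Y(s) = (s + 35) - s = (35 + s) - s = 35)
24397 + Y(-85) = 24397 + 35 = 24432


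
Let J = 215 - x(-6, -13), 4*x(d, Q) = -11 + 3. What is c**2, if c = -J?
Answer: 47089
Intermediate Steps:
x(d, Q) = -2 (x(d, Q) = (-11 + 3)/4 = (1/4)*(-8) = -2)
J = 217 (J = 215 - 1*(-2) = 215 + 2 = 217)
c = -217 (c = -1*217 = -217)
c**2 = (-217)**2 = 47089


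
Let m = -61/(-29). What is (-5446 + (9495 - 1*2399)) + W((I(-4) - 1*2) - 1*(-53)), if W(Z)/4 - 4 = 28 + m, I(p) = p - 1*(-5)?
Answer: 51806/29 ≈ 1786.4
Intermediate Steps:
m = 61/29 (m = -61*(-1/29) = 61/29 ≈ 2.1034)
I(p) = 5 + p (I(p) = p + 5 = 5 + p)
W(Z) = 3956/29 (W(Z) = 16 + 4*(28 + 61/29) = 16 + 4*(873/29) = 16 + 3492/29 = 3956/29)
(-5446 + (9495 - 1*2399)) + W((I(-4) - 1*2) - 1*(-53)) = (-5446 + (9495 - 1*2399)) + 3956/29 = (-5446 + (9495 - 2399)) + 3956/29 = (-5446 + 7096) + 3956/29 = 1650 + 3956/29 = 51806/29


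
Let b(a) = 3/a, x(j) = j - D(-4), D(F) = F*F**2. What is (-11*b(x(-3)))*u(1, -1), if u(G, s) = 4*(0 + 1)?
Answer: -132/61 ≈ -2.1639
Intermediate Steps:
D(F) = F**3
u(G, s) = 4 (u(G, s) = 4*1 = 4)
x(j) = 64 + j (x(j) = j - 1*(-4)**3 = j - 1*(-64) = j + 64 = 64 + j)
(-11*b(x(-3)))*u(1, -1) = -33/(64 - 3)*4 = -33/61*4 = -132/61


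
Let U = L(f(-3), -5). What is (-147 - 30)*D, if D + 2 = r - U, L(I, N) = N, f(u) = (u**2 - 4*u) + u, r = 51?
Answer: -9558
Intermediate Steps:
f(u) = u**2 - 3*u
U = -5
D = 54 (D = -2 + (51 - 1*(-5)) = -2 + (51 + 5) = -2 + 56 = 54)
(-147 - 30)*D = (-147 - 30)*54 = -177*54 = -9558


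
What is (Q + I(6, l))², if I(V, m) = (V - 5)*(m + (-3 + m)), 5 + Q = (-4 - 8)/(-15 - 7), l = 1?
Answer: 3600/121 ≈ 29.752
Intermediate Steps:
Q = -49/11 (Q = -5 + (-4 - 8)/(-15 - 7) = -5 - 12/(-22) = -5 - 12*(-1/22) = -5 + 6/11 = -49/11 ≈ -4.4545)
I(V, m) = (-5 + V)*(-3 + 2*m)
(Q + I(6, l))² = (-49/11 + (15 - 10*1 - 3*6 + 2*6*1))² = (-49/11 + (15 - 10 - 18 + 12))² = (-49/11 - 1)² = (-60/11)² = 3600/121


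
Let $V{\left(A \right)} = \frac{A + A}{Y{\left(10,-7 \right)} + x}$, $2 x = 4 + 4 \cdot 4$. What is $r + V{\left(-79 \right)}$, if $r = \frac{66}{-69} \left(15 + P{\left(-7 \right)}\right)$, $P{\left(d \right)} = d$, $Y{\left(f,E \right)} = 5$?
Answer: $- \frac{6274}{345} \approx -18.186$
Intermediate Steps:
$x = 10$ ($x = \frac{4 + 4 \cdot 4}{2} = \frac{4 + 16}{2} = \frac{1}{2} \cdot 20 = 10$)
$V{\left(A \right)} = \frac{2 A}{15}$ ($V{\left(A \right)} = \frac{A + A}{5 + 10} = \frac{2 A}{15}$)
$r = - \frac{176}{23}$ ($r = \frac{66}{-69} \left(15 - 7\right) = 66 \left(- \frac{1}{69}\right) 8 = \left(- \frac{22}{23}\right) 8 = - \frac{176}{23} \approx -7.6522$)
$r + V{\left(-79 \right)} = - \frac{176}{23} + \frac{2}{15} \left(-79\right) = - \frac{176}{23} - \frac{158}{15} = - \frac{6274}{345}$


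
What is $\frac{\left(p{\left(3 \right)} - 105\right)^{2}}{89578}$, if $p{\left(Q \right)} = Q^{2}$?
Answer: $\frac{4608}{44789} \approx 0.10288$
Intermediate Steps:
$\frac{\left(p{\left(3 \right)} - 105\right)^{2}}{89578} = \frac{\left(3^{2} - 105\right)^{2}}{89578} = \left(9 - 105\right)^{2} \cdot \frac{1}{89578} = \left(-96\right)^{2} \cdot \frac{1}{89578} = 9216 \cdot \frac{1}{89578} = \frac{4608}{44789}$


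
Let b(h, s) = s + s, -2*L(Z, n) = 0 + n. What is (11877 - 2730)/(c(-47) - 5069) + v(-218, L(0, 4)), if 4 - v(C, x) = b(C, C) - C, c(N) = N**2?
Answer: 625773/2860 ≈ 218.80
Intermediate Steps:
L(Z, n) = -n/2 (L(Z, n) = -(0 + n)/2 = -n/2)
b(h, s) = 2*s
v(C, x) = 4 - C (v(C, x) = 4 - (2*C - C) = 4 - C)
(11877 - 2730)/(c(-47) - 5069) + v(-218, L(0, 4)) = (11877 - 2730)/((-47)**2 - 5069) + (4 - 1*(-218)) = 9147/(2209 - 5069) + (4 + 218) = 9147/(-2860) + 222 = 9147*(-1/2860) + 222 = -9147/2860 + 222 = 625773/2860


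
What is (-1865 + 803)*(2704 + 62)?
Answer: -2937492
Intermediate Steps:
(-1865 + 803)*(2704 + 62) = -1062*2766 = -2937492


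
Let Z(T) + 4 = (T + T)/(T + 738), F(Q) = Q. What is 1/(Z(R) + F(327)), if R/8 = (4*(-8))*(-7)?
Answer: 1265/410387 ≈ 0.0030825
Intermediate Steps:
R = 1792 (R = 8*((4*(-8))*(-7)) = 8*(-32*(-7)) = 8*224 = 1792)
Z(T) = -4 + 2*T/(738 + T) (Z(T) = -4 + (T + T)/(T + 738) = -4 + (2*T)/(738 + T) = -4 + 2*T/(738 + T))
1/(Z(R) + F(327)) = 1/(2*(-1476 - 1*1792)/(738 + 1792) + 327) = 1/(2*(-1476 - 1792)/2530 + 327) = 1/(2*(1/2530)*(-3268) + 327) = 1/(-3268/1265 + 327) = 1/(410387/1265) = 1265/410387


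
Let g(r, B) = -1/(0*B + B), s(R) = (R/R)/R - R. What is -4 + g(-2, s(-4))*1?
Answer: -64/15 ≈ -4.2667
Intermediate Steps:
s(R) = 1/R - R
g(r, B) = -1/B (g(r, B) = -1/(0 + B) = -1/B)
-4 + g(-2, s(-4))*1 = -4 - 1/(1/(-4) - 1*(-4))*1 = -4 - 1/(-¼ + 4)*1 = -4 - 1/15/4*1 = -4 - 1*4/15*1 = -4 - 4/15*1 = -4 - 4/15 = -64/15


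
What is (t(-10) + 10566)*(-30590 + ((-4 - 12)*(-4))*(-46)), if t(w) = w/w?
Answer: -354353778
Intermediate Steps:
t(w) = 1
(t(-10) + 10566)*(-30590 + ((-4 - 12)*(-4))*(-46)) = (1 + 10566)*(-30590 + ((-4 - 12)*(-4))*(-46)) = 10567*(-30590 - 16*(-4)*(-46)) = 10567*(-30590 + 64*(-46)) = 10567*(-30590 - 2944) = 10567*(-33534) = -354353778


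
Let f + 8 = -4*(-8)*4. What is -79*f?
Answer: -9480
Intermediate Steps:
f = 120 (f = -8 - 4*(-8)*4 = -8 + 32*4 = -8 + 128 = 120)
-79*f = -79*120 = -9480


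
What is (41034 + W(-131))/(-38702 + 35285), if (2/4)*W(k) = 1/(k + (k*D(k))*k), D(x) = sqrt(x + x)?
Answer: -24169024892080/2012612907741 + 2*I*sqrt(262)/15363457311 ≈ -12.009 + 2.1071e-9*I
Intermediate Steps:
D(x) = sqrt(2)*sqrt(x) (D(x) = sqrt(2*x) = sqrt(2)*sqrt(x))
W(k) = 2/(k + sqrt(2)*k**(5/2)) (W(k) = 2/(k + (k*(sqrt(2)*sqrt(k)))*k) = 2/(k + (sqrt(2)*k**(3/2))*k) = 2/(k + sqrt(2)*k**(5/2)))
(41034 + W(-131))/(-38702 + 35285) = (41034 + 2/(-131 + sqrt(2)*(-131)**(5/2)))/(-38702 + 35285) = (41034 + 2/(-131 + sqrt(2)*(17161*I*sqrt(131))))/(-3417) = (41034 + 2/(-131 + 17161*I*sqrt(262)))*(-1/3417) = -13678/1139 - 2/(3417*(-131 + 17161*I*sqrt(262)))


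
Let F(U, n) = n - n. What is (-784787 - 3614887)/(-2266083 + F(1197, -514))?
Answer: 1466558/755361 ≈ 1.9415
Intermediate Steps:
F(U, n) = 0
(-784787 - 3614887)/(-2266083 + F(1197, -514)) = (-784787 - 3614887)/(-2266083 + 0) = -4399674/(-2266083) = -4399674*(-1/2266083) = 1466558/755361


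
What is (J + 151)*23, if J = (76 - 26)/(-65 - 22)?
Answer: 301001/87 ≈ 3459.8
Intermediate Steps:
J = -50/87 (J = 50/(-87) = 50*(-1/87) = -50/87 ≈ -0.57471)
(J + 151)*23 = (-50/87 + 151)*23 = (13087/87)*23 = 301001/87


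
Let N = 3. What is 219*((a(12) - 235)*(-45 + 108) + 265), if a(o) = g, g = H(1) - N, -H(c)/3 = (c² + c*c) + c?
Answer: -3349824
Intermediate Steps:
H(c) = -6*c² - 3*c (H(c) = -3*((c² + c*c) + c) = -3*((c² + c²) + c) = -3*(2*c² + c) = -3*(c + 2*c²) = -6*c² - 3*c)
g = -12 (g = -3*1*(1 + 2*1) - 1*3 = -3*1*(1 + 2) - 3 = -3*1*3 - 3 = -9 - 3 = -12)
a(o) = -12
219*((a(12) - 235)*(-45 + 108) + 265) = 219*((-12 - 235)*(-45 + 108) + 265) = 219*(-247*63 + 265) = 219*(-15561 + 265) = 219*(-15296) = -3349824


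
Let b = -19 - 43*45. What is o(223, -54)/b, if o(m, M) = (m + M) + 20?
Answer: -189/1954 ≈ -0.096725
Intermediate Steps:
b = -1954 (b = -19 - 1935 = -1954)
o(m, M) = 20 + M + m (o(m, M) = (M + m) + 20 = 20 + M + m)
o(223, -54)/b = (20 - 54 + 223)/(-1954) = 189*(-1/1954) = -189/1954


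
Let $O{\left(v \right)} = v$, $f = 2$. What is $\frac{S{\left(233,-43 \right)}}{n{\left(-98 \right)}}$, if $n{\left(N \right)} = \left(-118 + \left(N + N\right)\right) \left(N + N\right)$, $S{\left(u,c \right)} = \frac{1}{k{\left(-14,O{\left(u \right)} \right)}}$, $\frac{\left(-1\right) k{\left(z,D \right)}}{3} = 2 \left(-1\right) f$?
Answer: $\frac{1}{738528} \approx 1.354 \cdot 10^{-6}$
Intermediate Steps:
$k{\left(z,D \right)} = 12$ ($k{\left(z,D \right)} = - 3 \cdot 2 \left(-1\right) 2 = - 3 \left(\left(-2\right) 2\right) = \left(-3\right) \left(-4\right) = 12$)
$S{\left(u,c \right)} = \frac{1}{12}$
$n{\left(N \right)} = 2 N \left(-118 + 2 N\right)$ ($n{\left(N \right)} = \left(-118 + 2 N\right) 2 N = 2 N \left(-118 + 2 N\right)$)
$\frac{S{\left(233,-43 \right)}}{n{\left(-98 \right)}} = \frac{1}{12 \cdot 4 \left(-98\right) \left(-59 - 98\right)} = \frac{1}{12 \cdot 4 \left(-98\right) \left(-157\right)} = \frac{1}{12 \cdot 61544} = \frac{1}{12} \cdot \frac{1}{61544} = \frac{1}{738528}$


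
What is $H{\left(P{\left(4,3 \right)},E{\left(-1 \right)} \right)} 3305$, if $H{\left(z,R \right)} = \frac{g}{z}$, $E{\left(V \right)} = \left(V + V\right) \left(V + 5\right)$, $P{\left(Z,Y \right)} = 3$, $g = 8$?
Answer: $\frac{26440}{3} \approx 8813.3$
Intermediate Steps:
$E{\left(V \right)} = 2 V \left(5 + V\right)$
$H{\left(z,R \right)} = \frac{8}{z}$
$H{\left(P{\left(4,3 \right)},E{\left(-1 \right)} \right)} 3305 = \frac{8}{3} \cdot 3305 = \frac{26440}{3}$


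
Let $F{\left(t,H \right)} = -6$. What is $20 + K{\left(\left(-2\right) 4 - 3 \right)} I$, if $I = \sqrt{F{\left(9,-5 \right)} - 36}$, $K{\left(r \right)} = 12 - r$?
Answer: $20 + 23 i \sqrt{42} \approx 20.0 + 149.06 i$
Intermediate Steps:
$I = i \sqrt{42}$ ($I = \sqrt{-6 - 36} = \sqrt{-42} = i \sqrt{42} \approx 6.4807 i$)
$20 + K{\left(\left(-2\right) 4 - 3 \right)} I = 20 + \left(12 - \left(\left(-2\right) 4 - 3\right)\right) i \sqrt{42} = 20 + \left(12 - \left(-8 - 3\right)\right) i \sqrt{42} = 20 + \left(12 - -11\right) i \sqrt{42} = 20 + \left(12 + 11\right) i \sqrt{42} = 20 + 23 i \sqrt{42}$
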